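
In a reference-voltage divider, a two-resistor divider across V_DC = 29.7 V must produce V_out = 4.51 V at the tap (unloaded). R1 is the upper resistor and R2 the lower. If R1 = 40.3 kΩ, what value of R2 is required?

R2 ≈ 7.22 kΩ

V_out/V_DC = R2/(R1+R2) = 0.1519.
So R2 = R1 · V_out/(V_DC − V_out) = 40.3 × 4.51/(29.7 − 4.51) = 40.3 × 0.1790 = 7.215 kΩ.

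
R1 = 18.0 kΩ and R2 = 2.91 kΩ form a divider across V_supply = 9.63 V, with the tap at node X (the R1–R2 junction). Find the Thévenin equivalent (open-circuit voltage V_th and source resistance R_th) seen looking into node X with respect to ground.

V_th ≈ 1.34 V, R_th ≈ 2.51 kΩ

V_th is the unloaded tap voltage: V_supply · R2/(R1+R2) = 9.63 × 0.1392 = 1.340 V.
With V_supply suppressed (replaced by a short), R_th = R1 ‖ R2 = (18.00 × 2.91)/(18.00 + 2.91) = 2.505 kΩ.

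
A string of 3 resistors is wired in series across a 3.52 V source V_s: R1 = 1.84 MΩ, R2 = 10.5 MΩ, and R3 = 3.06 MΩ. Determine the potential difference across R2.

V ≈ 2.40 V

ΣR = 1.84 + 10.5 + 3.06 = 15.40 MΩ.
V = V_s · R/ΣR = 3.52 × 0.6818 = 2.400 V.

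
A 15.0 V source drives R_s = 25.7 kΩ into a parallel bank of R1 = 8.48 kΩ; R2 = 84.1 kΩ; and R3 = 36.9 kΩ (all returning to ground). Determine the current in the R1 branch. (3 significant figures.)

I ≈ 0.351 mA

Combine the parallel branches: R_p = (1/8.48 + 1/84.1 + 1/36.9)⁻¹ = 6.373 kΩ.
V_A by voltage divider: V_A = 15.0 × 6.373/(25.7 + 6.373) = 2.980 V.
Branch current I = V_A/R1 = 2.980/8.48 = 0.3515 mA.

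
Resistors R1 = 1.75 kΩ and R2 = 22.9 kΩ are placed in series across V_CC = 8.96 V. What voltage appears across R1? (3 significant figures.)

V ≈ 0.636 V

Series total: ΣR = 1.75 + 22.9 = 24.65 kΩ.
Voltage divider: V = V_CC · (1.750 / 24.65) = 8.96 × 0.07099 = 0.6361 V.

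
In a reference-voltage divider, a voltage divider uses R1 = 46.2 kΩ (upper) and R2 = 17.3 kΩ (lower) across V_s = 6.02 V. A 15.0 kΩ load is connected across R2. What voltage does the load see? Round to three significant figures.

First combine the lower leg with the load: R2 ‖ R_L = 8.034 kΩ.
Voltage divider with the loaded lower leg: V_out = 6.02 × 8.034/(46.2 + 8.034) = 6.02 × 0.1481 = 0.8918 V.

V_out ≈ 0.892 V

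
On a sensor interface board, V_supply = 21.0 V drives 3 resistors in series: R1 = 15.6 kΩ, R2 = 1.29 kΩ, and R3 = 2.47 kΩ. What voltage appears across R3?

Total series resistance ΣR = 15.6 + 1.29 + 2.47 = 19.36 kΩ.
V = V_supply · R/ΣR = 21.0 × 0.1276 = 2.679 V.

V ≈ 2.68 V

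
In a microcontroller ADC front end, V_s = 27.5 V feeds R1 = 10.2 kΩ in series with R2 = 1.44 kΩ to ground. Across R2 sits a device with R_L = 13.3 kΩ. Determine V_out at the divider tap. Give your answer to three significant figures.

R2 ‖ R_L = (1.44 × 13.3)/(1.44 + 13.3) = 1.299 kΩ.
Now apply the divider: V_out = 27.5 × 0.1130 = 3.107 V.
(Unloaded it would be 3.40 V; the load pulls it down.)

V_out ≈ 3.11 V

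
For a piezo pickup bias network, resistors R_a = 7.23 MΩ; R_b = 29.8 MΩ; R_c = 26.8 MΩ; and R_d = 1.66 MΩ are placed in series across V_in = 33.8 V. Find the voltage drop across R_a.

V ≈ 3.73 V

ΣR = 7.23 + 29.8 + 26.8 + 1.66 = 65.49 MΩ.
Voltage divider: V = V_in · (7.230 / 65.49) = 33.8 × 0.1104 = 3.731 V.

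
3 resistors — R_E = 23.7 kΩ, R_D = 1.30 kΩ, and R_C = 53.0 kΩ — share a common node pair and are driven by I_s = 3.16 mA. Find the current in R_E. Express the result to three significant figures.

I ≈ 0.161 mA

ΣG = 1/23.7 + 1/1.30 + 1/53.0 = 0.8303.
By the current-divider rule, I = I_s · G_k/ΣG = 3.16 × 0.05082 = 0.1606 mA.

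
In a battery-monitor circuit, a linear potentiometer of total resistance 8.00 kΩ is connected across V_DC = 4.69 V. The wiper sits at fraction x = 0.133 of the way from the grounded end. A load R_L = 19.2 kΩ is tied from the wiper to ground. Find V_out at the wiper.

V_out ≈ 0.595 V

The pot divides into 6.936 kΩ above the wiper and 1.064 kΩ below.
Lower segment in parallel with the load: 1.064 ‖ 19.2 = 1.008 kΩ.
Then V_out = V_DC · 1.008/(6.936 + 1.008) = 0.5952 V.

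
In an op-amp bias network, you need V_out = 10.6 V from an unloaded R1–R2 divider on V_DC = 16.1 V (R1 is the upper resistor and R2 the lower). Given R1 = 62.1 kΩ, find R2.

Required fraction k = V_out/V_DC = 0.6584.
So R2 = R1 · V_out/(V_DC − V_out) = 62.1 × 10.6/(16.1 − 10.6) = 62.1 × 1.927 = 119.7 kΩ.

R2 ≈ 120 kΩ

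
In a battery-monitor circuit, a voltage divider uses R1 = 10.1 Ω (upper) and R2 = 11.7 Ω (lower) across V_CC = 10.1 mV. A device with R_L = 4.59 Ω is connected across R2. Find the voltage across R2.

R2 ‖ R_L = (11.7 × 4.59)/(11.7 + 4.59) = 3.297 Ω.
Now apply the divider: V_out = 10.1 × 0.2461 = 2.485 mV.
(Unloaded it would be 5.42 mV; the load pulls it down.)

V_out ≈ 2.49 mV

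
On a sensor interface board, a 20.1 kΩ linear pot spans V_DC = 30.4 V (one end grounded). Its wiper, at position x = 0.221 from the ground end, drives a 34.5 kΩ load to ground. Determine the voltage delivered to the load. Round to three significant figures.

The pot divides into 15.66 kΩ above the wiper and 4.442 kΩ below.
(x·R_p) ‖ R_L = 3.935 kΩ.
Loaded-divider output: V_out = 30.4 × 0.2009 = 6.106 V.

V_out ≈ 6.11 V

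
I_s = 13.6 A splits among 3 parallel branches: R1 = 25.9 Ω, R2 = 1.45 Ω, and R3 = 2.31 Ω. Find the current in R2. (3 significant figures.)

I ≈ 8.08 A

Conductances: ΣG = 1/25.9 + 1/1.45 + 1/2.31 = 1.161 (1/Ω).
R2 takes the fraction G_k/ΣG = 0.6897/1.161 = 0.5939, so I = 13.6 × 0.5939 = 8.077 A.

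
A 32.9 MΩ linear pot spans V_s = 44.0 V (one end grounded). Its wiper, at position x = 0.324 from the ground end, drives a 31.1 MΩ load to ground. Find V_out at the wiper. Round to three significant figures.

The pot divides into 22.24 MΩ above the wiper and 10.66 MΩ below.
R_L loads the lower segment: effective lower R = 7.939 MΩ.
Loaded-divider output: V_out = 44.0 × 0.2631 = 11.57 V.
(Unloaded: V_out = x·V_s = 14.3 V.)

V_out ≈ 11.6 V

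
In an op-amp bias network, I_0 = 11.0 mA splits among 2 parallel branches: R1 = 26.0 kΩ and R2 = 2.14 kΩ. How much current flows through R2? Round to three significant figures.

For two parallel branches, I_k = I_0 · (other R)/(sum of R).
So I = 11.0 × 26.0/28.14 = 10.16 mA.

I ≈ 10.2 mA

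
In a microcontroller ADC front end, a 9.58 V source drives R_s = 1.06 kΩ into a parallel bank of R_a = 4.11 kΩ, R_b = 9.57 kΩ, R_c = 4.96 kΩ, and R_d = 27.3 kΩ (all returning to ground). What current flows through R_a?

I ≈ 1.44 mA

Equivalent of the parallel group: R_p = 1.706 kΩ.
V_A by voltage divider: V_A = 9.58 × 1.706/(1.06 + 1.706) = 5.909 V.
Branch current I = V_A/R_a = 5.909/4.11 = 1.438 mA.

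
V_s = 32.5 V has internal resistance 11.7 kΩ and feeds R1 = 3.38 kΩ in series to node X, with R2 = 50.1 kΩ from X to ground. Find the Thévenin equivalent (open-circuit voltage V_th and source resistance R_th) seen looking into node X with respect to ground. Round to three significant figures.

V_th ≈ 25.0 V, R_th ≈ 11.6 kΩ

R1' = 11.7 + 3.38 = 15.08 kΩ (source resistance + R1).
V_th is the unloaded tap voltage: V_s · R2/(R1'+R2) = 32.5 × 0.7686 = 24.98 V.
Looking into X with the source shorted: R_th = R1'·R2/(R1'+R2) = 15.08 × 50.1/65.18 = 11.59 kΩ.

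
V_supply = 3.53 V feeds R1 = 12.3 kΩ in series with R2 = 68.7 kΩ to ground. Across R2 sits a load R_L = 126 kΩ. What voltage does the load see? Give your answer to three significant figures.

First combine the lower leg with the load: R2 ‖ R_L = 44.46 kΩ.
Then V_out = V_supply · R2'/(R1 + R2') = 3.53 × 44.46/56.76 = 2.765 V.
(Unloaded it would be 2.99 V; the load pulls it down.)

V_out ≈ 2.77 V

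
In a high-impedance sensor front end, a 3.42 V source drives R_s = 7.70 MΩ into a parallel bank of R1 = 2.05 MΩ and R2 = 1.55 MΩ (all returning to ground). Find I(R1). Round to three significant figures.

Parallel bank: R_p = 1/(1/2.05 + 1/1.55) = 0.8826 MΩ.
Node voltage V_A = V_s · R_p/(R_s + R_p) = 3.42 × 0.1028 = 0.3517 V.
I(R1) = V_A / R1 = 0.3517/2.05 = 0.1716 µA.
(Equivalently: I_total = 0.3985 µA, then current-divider fraction G_k/ΣG = 0.4306.)

I ≈ 0.172 µA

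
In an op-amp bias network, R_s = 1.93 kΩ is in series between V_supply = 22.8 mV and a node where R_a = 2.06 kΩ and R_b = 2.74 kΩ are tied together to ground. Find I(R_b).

Parallel bank: R_p = 1/(1/2.06 + 1/2.74) = 1.176 kΩ.
V_A by voltage divider: V_A = 22.8 × 1.176/(1.93 + 1.176) = 8.632 mV.
I(R_b) = V_A / R_b = 8.632/2.74 = 3.150 µA.

I ≈ 3.15 µA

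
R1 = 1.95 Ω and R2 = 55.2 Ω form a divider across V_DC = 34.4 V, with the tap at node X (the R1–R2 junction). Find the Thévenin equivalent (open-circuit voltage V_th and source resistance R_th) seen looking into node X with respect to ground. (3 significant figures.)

With X open, the divider is unloaded: V_th = 34.4 × 55.2/57.15 = 33.23 V.
With V_DC suppressed (replaced by a short), R_th = R1 ‖ R2 = (1.950 × 55.2)/(1.950 + 55.2) = 1.883 Ω.

V_th ≈ 33.2 V, R_th ≈ 1.88 Ω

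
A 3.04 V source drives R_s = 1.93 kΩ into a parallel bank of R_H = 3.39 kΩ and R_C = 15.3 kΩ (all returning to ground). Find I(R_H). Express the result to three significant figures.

I ≈ 0.529 mA

Parallel bank: R_p = 1/(1/3.39 + 1/15.3) = 2.775 kΩ.
V_A = 3.04 × 2.775/4.705 = 1.793 V.
Branch current I = V_A/R_H = 1.793/3.39 = 0.5289 mA.
(Equivalently: I_total = 0.6461 mA, then current-divider fraction G_k/ΣG = 0.8186.)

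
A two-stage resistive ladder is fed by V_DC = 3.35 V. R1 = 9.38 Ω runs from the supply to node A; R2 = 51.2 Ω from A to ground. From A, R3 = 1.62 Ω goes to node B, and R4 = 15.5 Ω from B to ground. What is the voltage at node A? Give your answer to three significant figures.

Looking into the second stage from A: R3 + R4 = 17.12 Ω appears in parallel with R2.
Effective lower resistance at A: R2 ‖ 17.12 = 12.83 Ω.
So V_A = 3.35 × 0.5777 = 1.935 V.

V_A ≈ 1.94 V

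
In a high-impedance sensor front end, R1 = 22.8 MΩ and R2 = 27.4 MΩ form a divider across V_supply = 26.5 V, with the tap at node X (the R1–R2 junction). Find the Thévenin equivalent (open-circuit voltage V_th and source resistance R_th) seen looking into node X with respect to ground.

V_th ≈ 14.5 V, R_th ≈ 12.4 MΩ

Open-circuit (no load on X): V_th = V_supply · R2/(R1 + R2) = 26.5 × 27.4/(22.80 + 27.4) = 14.46 V.
Zeroing V_supply shorts the top of R1 to ground, so R_th = R1 ‖ R2 = 12.44 MΩ.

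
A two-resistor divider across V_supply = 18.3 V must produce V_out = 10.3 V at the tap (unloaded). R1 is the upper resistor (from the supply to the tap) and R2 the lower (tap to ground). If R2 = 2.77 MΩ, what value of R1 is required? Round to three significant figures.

R1 ≈ 2.15 MΩ

Required fraction k = V_out/V_supply = 0.5628.
R1 = R2·(1/k − 1) = 2.77 × 0.7767 = 2.151 MΩ.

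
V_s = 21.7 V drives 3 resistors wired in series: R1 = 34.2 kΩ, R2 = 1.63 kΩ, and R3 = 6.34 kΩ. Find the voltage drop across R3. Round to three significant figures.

V ≈ 3.26 V

Total series resistance ΣR = 34.2 + 1.63 + 6.34 = 42.17 kΩ.
Voltage divider: V = V_s · (6.340 / 42.17) = 21.7 × 0.1503 = 3.262 V.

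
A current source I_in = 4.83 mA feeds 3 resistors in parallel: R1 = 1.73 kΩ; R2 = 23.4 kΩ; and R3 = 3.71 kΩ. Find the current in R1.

I ≈ 3.14 mA

ΣG = 1/1.73 + 1/23.4 + 1/3.71 = 0.8903.
By the current-divider rule, I = I_in · G_k/ΣG = 4.83 × 0.6492 = 3.136 mA.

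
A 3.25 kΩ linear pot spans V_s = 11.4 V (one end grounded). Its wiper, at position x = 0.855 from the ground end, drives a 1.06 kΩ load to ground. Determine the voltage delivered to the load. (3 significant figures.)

V_out ≈ 7.06 V

The pot divides into 0.4713 kΩ above the wiper and 2.779 kΩ below.
(x·R_p) ‖ R_L = 0.7673 kΩ.
Then V_out = V_s · 0.7673/(0.4713 + 0.7673) = 7.062 V.
(Unloaded: V_out = x·V_s = 9.75 V.)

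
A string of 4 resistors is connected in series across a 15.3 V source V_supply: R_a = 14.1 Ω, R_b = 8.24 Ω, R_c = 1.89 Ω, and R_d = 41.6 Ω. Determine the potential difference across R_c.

Total series resistance ΣR = 14.1 + 8.24 + 1.89 + 41.6 = 65.83 Ω.
Voltage divider: V = V_supply · (1.890 / 65.83) = 15.3 × 0.02871 = 0.4393 V.

V ≈ 0.439 V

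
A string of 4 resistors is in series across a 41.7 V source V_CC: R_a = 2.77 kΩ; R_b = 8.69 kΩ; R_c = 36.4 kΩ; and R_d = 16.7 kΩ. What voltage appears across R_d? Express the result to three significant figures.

V ≈ 10.8 V

ΣR = 2.77 + 8.69 + 36.4 + 16.7 = 64.56 kΩ.
By the voltage-divider rule, V = 41.7 × 16.70/64.56 = 10.79 V.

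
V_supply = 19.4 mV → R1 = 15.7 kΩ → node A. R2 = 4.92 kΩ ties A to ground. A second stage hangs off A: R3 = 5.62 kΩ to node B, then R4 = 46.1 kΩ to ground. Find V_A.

V_A ≈ 4.32 mV

Node A sees R2 in parallel with the series input of stage 2, R3 + R4 = 51.72 kΩ.
Effective lower resistance at A: R2 ‖ 51.72 = 4.493 kΩ.
First divider: V_A = V_supply · 4.493/(15.7 + 4.493) = 4.316 mV.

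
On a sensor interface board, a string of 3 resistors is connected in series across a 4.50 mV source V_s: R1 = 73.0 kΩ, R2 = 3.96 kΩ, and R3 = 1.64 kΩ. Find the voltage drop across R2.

ΣR = 73.0 + 3.96 + 1.64 = 78.60 kΩ.
V = V_s · R/ΣR = 4.50 × 0.05038 = 0.2267 mV.

V ≈ 0.227 mV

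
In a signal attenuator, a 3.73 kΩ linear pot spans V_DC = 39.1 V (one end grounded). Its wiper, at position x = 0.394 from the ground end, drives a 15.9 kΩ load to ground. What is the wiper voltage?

V_out ≈ 14.6 V

Lower segment x·R_p = 1.470 kΩ; upper segment (1−x)·R_p = 2.260 kΩ.
R_L loads the lower segment: effective lower R = 1.345 kΩ.
V_out = 39.1 × 1.345/(2.260 + 1.345) = 14.59 V.
(Unloaded: V_out = x·V_DC = 15.4 V.)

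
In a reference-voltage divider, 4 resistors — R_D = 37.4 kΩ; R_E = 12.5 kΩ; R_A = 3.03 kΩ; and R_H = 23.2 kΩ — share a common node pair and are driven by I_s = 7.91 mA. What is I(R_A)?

Total conductance ΣG = 1/37.4 + 1/12.5 + 1/3.03 + 1/23.2 = 0.4799 (units of 1/kΩ).
R_A takes the fraction G_k/ΣG = 0.3300/0.4799 = 0.6877, so I = 7.91 × 0.6877 = 5.440 mA.

I ≈ 5.44 mA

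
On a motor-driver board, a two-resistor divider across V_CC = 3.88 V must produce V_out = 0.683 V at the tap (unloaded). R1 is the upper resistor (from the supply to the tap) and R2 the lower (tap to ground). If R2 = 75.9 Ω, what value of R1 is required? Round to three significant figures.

R1 ≈ 355 Ω

V_out/V_CC = R2/(R1+R2) = 0.1760.
R1 = R2·(1/k − 1) = 75.9 × 4.681 = 355.3 Ω.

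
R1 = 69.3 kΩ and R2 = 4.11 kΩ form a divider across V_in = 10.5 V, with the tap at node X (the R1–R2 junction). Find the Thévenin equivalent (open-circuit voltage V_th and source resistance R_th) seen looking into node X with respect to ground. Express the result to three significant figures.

With X open, the divider is unloaded: V_th = 10.5 × 4.11/73.41 = 0.5879 V.
Looking into X with the source shorted: R_th = R1·R2/(R1+R2) = 69.30 × 4.11/73.41 = 3.880 kΩ.

V_th ≈ 0.588 V, R_th ≈ 3.88 kΩ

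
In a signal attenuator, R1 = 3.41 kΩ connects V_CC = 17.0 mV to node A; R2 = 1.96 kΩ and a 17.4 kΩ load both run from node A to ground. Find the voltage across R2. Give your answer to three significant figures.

V_out ≈ 5.79 mV

R2 ‖ R_L = (1.96 × 17.4)/(1.96 + 17.4) = 1.762 kΩ.
Now apply the divider: V_out = 17.0 × 0.3406 = 5.791 mV.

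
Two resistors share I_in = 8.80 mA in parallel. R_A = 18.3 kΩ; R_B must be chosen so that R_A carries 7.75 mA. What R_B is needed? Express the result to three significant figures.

Two-branch current divider: I_A = I_in · R_B/(R_A + R_B).
7.75/8.80 = R_B/(R_A + R_B) → R_B = R_A · (0.8807)/(1 − 0.8807) = 18.3 × 7.381 = 135.1 kΩ.

R_B ≈ 135 kΩ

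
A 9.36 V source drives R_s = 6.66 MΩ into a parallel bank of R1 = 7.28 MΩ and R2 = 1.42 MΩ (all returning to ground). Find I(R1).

I ≈ 0.195 µA

Parallel bank: R_p = 1/(1/7.28 + 1/1.42) = 1.188 MΩ.
V_A = 9.36 × 1.188/7.848 = 1.417 V.
Branch current I = V_A/R1 = 1.417/7.28 = 0.1947 µA.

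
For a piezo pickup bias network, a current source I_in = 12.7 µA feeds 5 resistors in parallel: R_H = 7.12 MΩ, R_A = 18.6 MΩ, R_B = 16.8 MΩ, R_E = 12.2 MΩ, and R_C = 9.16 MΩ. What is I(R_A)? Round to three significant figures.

I ≈ 1.53 µA

ΣG = 1/7.12 + 1/18.6 + 1/16.8 + 1/12.2 + 1/9.16 = 0.4449.
By the current-divider rule, I = I_in · G_k/ΣG = 12.7 × 0.1209 = 1.535 µA.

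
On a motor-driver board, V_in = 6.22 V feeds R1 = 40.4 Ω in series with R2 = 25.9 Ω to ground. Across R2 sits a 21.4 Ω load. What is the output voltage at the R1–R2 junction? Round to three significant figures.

V_out ≈ 1.40 V

The load sits in parallel with R2, giving an effective lower resistance R2' = R2·R_L/(R2+R_L) = 11.72 Ω.
Then V_out = V_in · R2'/(R1 + R2') = 6.22 × 11.72/52.12 = 1.398 V.
(Unloaded it would be 2.43 V; the load pulls it down.)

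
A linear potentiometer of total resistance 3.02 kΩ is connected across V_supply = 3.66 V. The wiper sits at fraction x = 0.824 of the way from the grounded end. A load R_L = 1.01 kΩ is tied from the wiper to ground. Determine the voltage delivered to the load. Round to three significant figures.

The pot divides into 0.5315 kΩ above the wiper and 2.488 kΩ below.
Lower segment in parallel with the load: 2.488 ‖ 1.01 = 0.7184 kΩ.
Then V_out = V_supply · 0.7184/(0.5315 + 0.7184) = 2.104 V.

V_out ≈ 2.10 V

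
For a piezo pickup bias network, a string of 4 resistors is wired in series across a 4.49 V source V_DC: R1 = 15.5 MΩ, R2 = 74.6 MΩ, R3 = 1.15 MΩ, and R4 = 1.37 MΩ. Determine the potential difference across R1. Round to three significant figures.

Total series resistance ΣR = 15.5 + 74.6 + 1.15 + 1.37 = 92.62 MΩ.
V = V_DC · R/ΣR = 4.49 × 0.1674 = 0.7514 V.

V ≈ 0.751 V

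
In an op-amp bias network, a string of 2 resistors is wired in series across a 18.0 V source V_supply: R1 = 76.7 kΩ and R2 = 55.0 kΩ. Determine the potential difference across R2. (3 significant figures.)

V ≈ 7.52 V

ΣR = 76.7 + 55.0 = 131.7 kΩ.
By the voltage-divider rule, V = 18.0 × 55.00/131.7 = 7.517 V.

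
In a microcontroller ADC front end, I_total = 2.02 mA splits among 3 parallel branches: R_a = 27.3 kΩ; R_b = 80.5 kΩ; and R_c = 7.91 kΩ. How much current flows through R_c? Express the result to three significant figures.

I ≈ 1.46 mA

Conductances: ΣG = 1/27.3 + 1/80.5 + 1/7.91 = 0.1755 (1/kΩ).
R_c takes the fraction G_k/ΣG = 0.1264/0.1755 = 0.7205, so I = 2.02 × 0.7205 = 1.455 mA.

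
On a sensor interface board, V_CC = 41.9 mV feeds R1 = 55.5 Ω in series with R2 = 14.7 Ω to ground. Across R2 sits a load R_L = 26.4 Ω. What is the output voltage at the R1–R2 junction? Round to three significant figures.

V_out ≈ 6.09 mV

R2 ‖ R_L = (14.7 × 26.4)/(14.7 + 26.4) = 9.442 Ω.
Voltage divider with the loaded lower leg: V_out = 41.9 × 9.442/(55.5 + 9.442) = 41.9 × 0.1454 = 6.092 mV.
(Unloaded it would be 8.77 mV; the load pulls it down.)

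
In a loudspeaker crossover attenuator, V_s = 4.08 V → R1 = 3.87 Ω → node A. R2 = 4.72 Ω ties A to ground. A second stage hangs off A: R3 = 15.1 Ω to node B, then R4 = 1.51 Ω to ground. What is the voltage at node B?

Node A sees R2 in parallel with the series input of stage 2, R3 + R4 = 16.61 Ω.
Effective lower resistance at A: R2 ‖ 16.61 = 3.676 Ω.
So V_A = 4.08 × 0.4871 = 1.987 V.
Then the unloaded second divider: V_B = V_A × R4/(R3+R4) = 1.987 × 0.09091 = 0.1807 V.

V_B ≈ 0.181 V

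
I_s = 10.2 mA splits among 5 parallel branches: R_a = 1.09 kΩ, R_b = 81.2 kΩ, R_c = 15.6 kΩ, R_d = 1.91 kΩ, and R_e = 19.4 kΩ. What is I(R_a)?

I ≈ 5.96 mA

ΣG = 1/1.09 + 1/81.2 + 1/15.6 + 1/1.91 + 1/19.4 = 1.569.
Current divider: I(R_a) = I_s · G_k/ΣG = 10.2 × (0.9174/1.569) = 10.2 × 0.5847 = 5.964 mA.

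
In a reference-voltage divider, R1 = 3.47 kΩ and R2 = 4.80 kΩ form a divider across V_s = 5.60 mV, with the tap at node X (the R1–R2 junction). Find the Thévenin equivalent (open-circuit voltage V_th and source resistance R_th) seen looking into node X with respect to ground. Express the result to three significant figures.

V_th is the unloaded tap voltage: V_s · R2/(R1+R2) = 5.60 × 0.5804 = 3.250 mV.
With V_s suppressed (replaced by a short), R_th = R1 ‖ R2 = (3.470 × 4.80)/(3.470 + 4.80) = 2.014 kΩ.

V_th ≈ 3.25 mV, R_th ≈ 2.01 kΩ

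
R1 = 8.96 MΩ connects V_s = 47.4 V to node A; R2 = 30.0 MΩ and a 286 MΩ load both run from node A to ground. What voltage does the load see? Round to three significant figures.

R2 ‖ R_L = (30.0 × 286)/(30.0 + 286) = 27.15 MΩ.
Then V_out = V_s · R2'/(R1 + R2') = 47.4 × 27.15/36.11 = 35.64 V.

V_out ≈ 35.6 V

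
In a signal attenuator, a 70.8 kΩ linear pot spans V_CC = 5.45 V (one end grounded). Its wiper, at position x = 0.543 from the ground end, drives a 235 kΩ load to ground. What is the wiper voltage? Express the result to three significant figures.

V_out ≈ 2.75 V

The pot divides into 32.36 kΩ above the wiper and 38.44 kΩ below.
(x·R_p) ‖ R_L = 33.04 kΩ.
Loaded-divider output: V_out = 5.45 × 0.5052 = 2.753 V.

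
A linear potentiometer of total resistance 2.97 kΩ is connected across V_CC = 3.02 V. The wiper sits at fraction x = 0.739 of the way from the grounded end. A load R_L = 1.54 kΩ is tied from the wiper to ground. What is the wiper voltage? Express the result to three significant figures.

Lower segment x·R_p = 2.195 kΩ; upper segment (1−x)·R_p = 0.7752 kΩ.
(x·R_p) ‖ R_L = 0.9050 kΩ.
Loaded-divider output: V_out = 3.02 × 0.5386 = 1.627 V.

V_out ≈ 1.63 V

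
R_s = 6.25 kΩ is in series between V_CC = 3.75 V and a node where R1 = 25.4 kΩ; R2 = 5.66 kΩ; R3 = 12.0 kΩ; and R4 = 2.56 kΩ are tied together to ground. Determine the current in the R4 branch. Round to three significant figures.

Combine the parallel branches: R_p = (1/25.4 + 1/5.66 + 1/12.0 + 1/2.56)⁻¹ = 1.449 kΩ.
V_A = 3.75 × 1.449/7.699 = 0.7059 V.
Branch current I = V_A/R4 = 0.7059/2.56 = 0.2757 mA.

I ≈ 0.276 mA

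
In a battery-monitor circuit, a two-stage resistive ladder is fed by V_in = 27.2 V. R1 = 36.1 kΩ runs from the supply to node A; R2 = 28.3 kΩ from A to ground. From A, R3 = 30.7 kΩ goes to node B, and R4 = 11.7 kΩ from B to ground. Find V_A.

The second stage (R3 + R4 = 42.40 kΩ) loads node A in parallel with R2.
Effective lower resistance at A: R2 ‖ 42.40 = 16.97 kΩ.
So V_A = 27.2 × 0.3198 = 8.698 V.

V_A ≈ 8.70 V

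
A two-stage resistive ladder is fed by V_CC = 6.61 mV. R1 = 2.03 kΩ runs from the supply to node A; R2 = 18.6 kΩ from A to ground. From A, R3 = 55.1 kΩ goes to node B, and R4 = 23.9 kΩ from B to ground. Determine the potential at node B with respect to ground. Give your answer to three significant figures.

V_B ≈ 1.76 mV

The second stage (R3 + R4 = 79.00 kΩ) loads node A in parallel with R2.
Effective lower resistance at A: R2 ‖ 79.00 = 15.06 kΩ.
First divider: V_A = V_CC · 15.06/(2.03 + 15.06) = 5.825 mV.
V_B = V_A × 0.3025 = 1.762 mV.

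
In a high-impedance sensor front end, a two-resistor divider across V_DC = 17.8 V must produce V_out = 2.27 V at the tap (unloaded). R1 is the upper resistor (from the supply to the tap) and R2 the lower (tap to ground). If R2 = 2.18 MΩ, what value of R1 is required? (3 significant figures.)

V_out/V_DC = R2/(R1+R2) = 0.1275.
So R1 = R2 · (V_DC/V_out − 1) = 2.18 × (17.8/2.27 − 1) = 2.18 × 6.841 = 14.91 MΩ.

R1 ≈ 14.9 MΩ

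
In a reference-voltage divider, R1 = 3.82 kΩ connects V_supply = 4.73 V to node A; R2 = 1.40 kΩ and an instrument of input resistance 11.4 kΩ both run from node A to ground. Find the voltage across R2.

V_out ≈ 1.16 V

First combine the lower leg with the load: R2 ‖ R_L = 1.247 kΩ.
Now apply the divider: V_out = 4.73 × 0.2461 = 1.164 V.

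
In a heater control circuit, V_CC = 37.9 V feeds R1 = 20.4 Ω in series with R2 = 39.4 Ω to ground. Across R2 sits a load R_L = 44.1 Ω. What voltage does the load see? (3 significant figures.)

V_out ≈ 19.1 V

R2 ‖ R_L = (39.4 × 44.1)/(39.4 + 44.1) = 20.81 Ω.
Then V_out = V_CC · R2'/(R1 + R2') = 37.9 × 20.81/41.21 = 19.14 V.
(Unloaded it would be 25.0 V; the load pulls it down.)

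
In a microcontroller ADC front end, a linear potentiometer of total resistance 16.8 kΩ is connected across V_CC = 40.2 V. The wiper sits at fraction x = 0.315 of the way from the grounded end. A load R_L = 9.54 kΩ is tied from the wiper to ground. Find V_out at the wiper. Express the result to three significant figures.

V_out ≈ 9.18 V

Lower segment x·R_p = 5.292 kΩ; upper segment (1−x)·R_p = 11.51 kΩ.
R_L loads the lower segment: effective lower R = 3.404 kΩ.
V_out = 40.2 × 3.404/(11.51 + 3.404) = 9.176 V.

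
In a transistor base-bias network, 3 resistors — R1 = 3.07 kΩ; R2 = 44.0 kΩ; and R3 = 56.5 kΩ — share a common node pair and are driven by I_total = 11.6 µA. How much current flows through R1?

I ≈ 10.3 µA

Conductances: ΣG = 1/3.07 + 1/44.0 + 1/56.5 = 0.3662 (1/kΩ).
By the current-divider rule, I = I_total · G_k/ΣG = 11.6 × 0.8896 = 10.32 µA.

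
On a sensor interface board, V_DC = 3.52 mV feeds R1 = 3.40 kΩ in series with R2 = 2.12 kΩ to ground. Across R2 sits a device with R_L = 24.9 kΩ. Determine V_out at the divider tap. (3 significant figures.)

V_out ≈ 1.28 mV

First combine the lower leg with the load: R2 ‖ R_L = 1.954 kΩ.
Voltage divider with the loaded lower leg: V_out = 3.52 × 1.954/(3.40 + 1.954) = 3.52 × 0.3649 = 1.285 mV.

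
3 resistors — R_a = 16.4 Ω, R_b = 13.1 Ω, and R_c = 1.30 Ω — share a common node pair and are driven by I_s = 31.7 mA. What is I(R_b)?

I ≈ 2.67 mA

Conductances: ΣG = 1/16.4 + 1/13.1 + 1/1.30 = 0.9065 (1/Ω).
Current divider: I(R_b) = I_s · G_k/ΣG = 31.7 × (0.07634/0.9065) = 31.7 × 0.08421 = 2.669 mA.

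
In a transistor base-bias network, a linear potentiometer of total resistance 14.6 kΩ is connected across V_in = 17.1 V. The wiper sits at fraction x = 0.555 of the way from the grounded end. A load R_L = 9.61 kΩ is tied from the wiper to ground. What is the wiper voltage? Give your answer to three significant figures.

V_out ≈ 6.90 V

Lower segment x·R_p = 8.103 kΩ; upper segment (1−x)·R_p = 6.497 kΩ.
R_L loads the lower segment: effective lower R = 4.396 kΩ.
V_out = 17.1 × 4.396/(6.497 + 4.396) = 6.901 V.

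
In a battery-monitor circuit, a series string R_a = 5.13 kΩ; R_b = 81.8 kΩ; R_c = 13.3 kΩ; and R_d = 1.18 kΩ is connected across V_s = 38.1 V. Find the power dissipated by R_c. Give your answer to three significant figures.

Series current I = V_s/ΣR = 38.1/101.4 = 0.3757 mA.
P = I²R = 0.1412 × 13.3 = 1.877 mW.

P ≈ 1.88 mW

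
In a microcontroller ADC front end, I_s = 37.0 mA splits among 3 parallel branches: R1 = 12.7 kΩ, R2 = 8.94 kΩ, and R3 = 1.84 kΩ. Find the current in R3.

I ≈ 27.4 mA

Total conductance ΣG = 1/12.7 + 1/8.94 + 1/1.84 = 0.7341 (units of 1/kΩ).
Current divider: I(R3) = I_s · G_k/ΣG = 37.0 × (0.5435/0.7341) = 37.0 × 0.7404 = 27.39 mA.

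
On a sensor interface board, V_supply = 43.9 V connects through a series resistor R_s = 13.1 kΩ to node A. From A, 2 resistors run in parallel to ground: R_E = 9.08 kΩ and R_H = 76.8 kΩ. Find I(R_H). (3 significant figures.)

Equivalent of the parallel group: R_p = 8.120 kΩ.
V_A by voltage divider: V_A = 43.9 × 8.120/(13.1 + 8.120) = 16.80 V.
I(R_H) = V_A / R_H = 16.80/76.8 = 0.2187 mA.

I ≈ 0.219 mA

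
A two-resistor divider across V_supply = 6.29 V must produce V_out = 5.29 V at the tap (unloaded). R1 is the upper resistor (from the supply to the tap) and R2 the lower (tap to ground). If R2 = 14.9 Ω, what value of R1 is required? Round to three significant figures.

R1 ≈ 2.82 Ω

V_out/V_supply = R2/(R1+R2) = 0.8410.
So R1 = R2 · (V_supply/V_out − 1) = 14.9 × (6.29/5.29 − 1) = 14.9 × 0.1890 = 2.817 Ω.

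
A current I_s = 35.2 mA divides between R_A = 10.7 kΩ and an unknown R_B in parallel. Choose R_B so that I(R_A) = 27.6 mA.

R_B ≈ 38.9 kΩ

Two-branch current divider: I_A = I_s · R_B/(R_A + R_B).
With f = 0.7841, R_B = R_A · f/(1−f) = 10.7 × 3.632 = 38.86 kΩ.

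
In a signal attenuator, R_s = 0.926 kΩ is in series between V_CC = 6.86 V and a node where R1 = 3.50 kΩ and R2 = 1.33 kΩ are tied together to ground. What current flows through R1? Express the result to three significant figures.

I ≈ 1.00 mA

Equivalent of the parallel group: R_p = 0.9638 kΩ.
V_A = 6.86 × 0.9638/1.890 = 3.499 V.
I(R1) = V_A / R1 = 3.499/3.50 = 0.9996 mA.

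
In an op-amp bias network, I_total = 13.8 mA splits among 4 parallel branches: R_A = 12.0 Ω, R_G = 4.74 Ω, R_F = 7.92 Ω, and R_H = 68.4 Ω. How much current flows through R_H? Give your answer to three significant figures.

ΣG = 1/12.0 + 1/4.74 + 1/7.92 + 1/68.4 = 0.4352.
Current divider: I(R_H) = I_total · G_k/ΣG = 13.8 × (0.01462/0.4352) = 13.8 × 0.03359 = 0.4636 mA.

I ≈ 0.464 mA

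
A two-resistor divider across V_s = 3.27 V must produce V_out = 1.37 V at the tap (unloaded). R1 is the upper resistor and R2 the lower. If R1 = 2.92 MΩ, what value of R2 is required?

The divider ratio is R2/(R1+R2) = 1.37/3.27 = 0.4190.
R2 = R1 · 0.4190/(1 − 0.4190) = 2.105 MΩ.

R2 ≈ 2.11 MΩ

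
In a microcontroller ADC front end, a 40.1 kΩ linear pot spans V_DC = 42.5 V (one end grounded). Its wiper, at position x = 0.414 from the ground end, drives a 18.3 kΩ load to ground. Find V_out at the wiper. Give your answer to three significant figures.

Lower segment x·R_p = 16.60 kΩ; upper segment (1−x)·R_p = 23.50 kΩ.
(x·R_p) ‖ R_L = 8.705 kΩ.
V_out = 42.5 × 8.705/(23.50 + 8.705) = 11.49 V.

V_out ≈ 11.5 V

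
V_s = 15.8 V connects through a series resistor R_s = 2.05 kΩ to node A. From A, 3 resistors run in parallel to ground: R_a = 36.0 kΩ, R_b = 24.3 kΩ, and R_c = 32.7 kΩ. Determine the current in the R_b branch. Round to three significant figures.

Parallel bank: R_p = 1/(1/36.0 + 1/24.3 + 1/32.7) = 10.05 kΩ.
V_A by voltage divider: V_A = 15.8 × 10.05/(2.05 + 10.05) = 13.12 V.
Branch current I = V_A/R_b = 13.12/24.3 = 0.5400 mA.
(Equivalently: I_total = 1.306 mA, then current-divider fraction G_k/ΣG = 0.4135.)

I ≈ 0.540 mA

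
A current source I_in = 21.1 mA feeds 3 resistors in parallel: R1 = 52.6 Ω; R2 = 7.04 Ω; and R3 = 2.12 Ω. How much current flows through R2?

Conductances: ΣG = 1/52.6 + 1/7.04 + 1/2.12 = 0.6328 (1/Ω).
R2 takes the fraction G_k/ΣG = 0.1420/0.6328 = 0.2245, so I = 21.1 × 0.2245 = 4.737 mA.

I ≈ 4.74 mA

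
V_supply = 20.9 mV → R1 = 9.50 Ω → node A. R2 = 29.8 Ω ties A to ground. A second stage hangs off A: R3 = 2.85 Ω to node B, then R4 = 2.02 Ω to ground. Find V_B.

V_B ≈ 2.65 mV

The second stage (R3 + R4 = 4.870 Ω) loads node A in parallel with R2.
R2 ‖ (R3+R4) = 4.186 Ω.
So V_A = 20.9 × 0.3059 = 6.392 mV.
Stage 2 is unloaded, so V_B = V_A · R4/(R3+R4) = 6.392 × 2.02/4.870 = 2.651 mV.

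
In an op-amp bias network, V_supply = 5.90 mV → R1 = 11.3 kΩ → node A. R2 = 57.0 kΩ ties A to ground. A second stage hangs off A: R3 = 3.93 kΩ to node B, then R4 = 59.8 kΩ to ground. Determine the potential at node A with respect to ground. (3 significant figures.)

The second stage (R3 + R4 = 63.73 kΩ) loads node A in parallel with R2.
R2 ‖ (R3+R4) = 30.09 kΩ.
First divider: V_A = V_supply · 30.09/(11.3 + 30.09) = 4.289 mV.

V_A ≈ 4.29 mV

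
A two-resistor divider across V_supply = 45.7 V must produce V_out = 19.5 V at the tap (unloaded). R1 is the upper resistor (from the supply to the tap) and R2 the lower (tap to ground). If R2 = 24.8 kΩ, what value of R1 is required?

R1 ≈ 33.3 kΩ

V_out/V_supply = R2/(R1+R2) = 0.4267.
Rearranging, R1 = R2·(1−k)/k = 24.8 × 1.344 = 33.32 kΩ.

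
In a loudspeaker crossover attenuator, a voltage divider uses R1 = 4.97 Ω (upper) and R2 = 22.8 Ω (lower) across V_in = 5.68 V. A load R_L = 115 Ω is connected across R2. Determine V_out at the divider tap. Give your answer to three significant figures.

First combine the lower leg with the load: R2 ‖ R_L = 19.03 Ω.
Voltage divider with the loaded lower leg: V_out = 5.68 × 19.03/(4.97 + 19.03) = 5.68 × 0.7929 = 4.504 V.

V_out ≈ 4.50 V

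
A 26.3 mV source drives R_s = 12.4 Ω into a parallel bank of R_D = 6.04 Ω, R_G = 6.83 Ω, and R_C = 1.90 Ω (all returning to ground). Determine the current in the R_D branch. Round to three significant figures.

Parallel bank: R_p = 1/(1/6.04 + 1/6.83 + 1/1.90) = 1.193 Ω.
V_A by voltage divider: V_A = 26.3 × 1.193/(12.4 + 1.193) = 2.308 mV.
I(R_D) = V_A / R_D = 2.308/6.04 = 0.3821 mA.
(Check via current divider: I_total = 1.935 mA; share G_k/ΣG = 0.1975 → same result.)

I ≈ 0.382 mA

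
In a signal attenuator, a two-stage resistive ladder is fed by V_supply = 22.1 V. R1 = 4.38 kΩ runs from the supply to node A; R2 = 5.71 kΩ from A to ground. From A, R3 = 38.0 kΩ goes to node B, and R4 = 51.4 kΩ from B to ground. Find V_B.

V_B ≈ 7.00 V

Looking into the second stage from A: R3 + R4 = 89.40 kΩ appears in parallel with R2.
Effective lower resistance at A: R2 ‖ 89.40 = 5.367 kΩ.
First divider: V_A = V_supply · 5.367/(4.38 + 5.367) = 12.17 V.
Stage 2 is unloaded, so V_B = V_A · R4/(R3+R4) = 12.17 × 51.4/89.40 = 6.997 V.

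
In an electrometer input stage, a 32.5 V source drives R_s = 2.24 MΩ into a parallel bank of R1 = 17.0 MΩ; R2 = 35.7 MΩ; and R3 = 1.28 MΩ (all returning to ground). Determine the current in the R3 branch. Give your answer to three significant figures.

I ≈ 8.62 µA

Parallel bank: R_p = 1/(1/17.0 + 1/35.7 + 1/1.28) = 1.152 MΩ.
Node voltage V_A = V_CC · R_p/(R_s + R_p) = 32.5 × 0.3396 = 11.04 V.
I(R3) = V_A / R3 = 11.04/1.28 = 8.623 µA.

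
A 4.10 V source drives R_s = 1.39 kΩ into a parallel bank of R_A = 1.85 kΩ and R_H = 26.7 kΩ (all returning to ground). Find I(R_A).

I ≈ 1.23 mA

Combine the parallel branches: R_p = (1/1.85 + 1/26.7)⁻¹ = 1.730 kΩ.
V_A = 4.10 × 1.730/3.120 = 2.273 V.
Branch current I = V_A/R_A = 2.273/1.85 = 1.229 mA.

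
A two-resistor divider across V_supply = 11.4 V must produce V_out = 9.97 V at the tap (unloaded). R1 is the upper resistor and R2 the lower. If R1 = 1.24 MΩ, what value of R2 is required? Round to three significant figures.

R2 ≈ 8.65 MΩ

Required fraction k = V_out/V_supply = 0.8746.
R2 = R1 · 0.8746/(1 − 0.8746) = 8.645 MΩ.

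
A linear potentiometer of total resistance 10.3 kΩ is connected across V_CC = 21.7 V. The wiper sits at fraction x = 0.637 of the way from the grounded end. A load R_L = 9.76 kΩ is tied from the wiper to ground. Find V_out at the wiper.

V_out ≈ 11.1 V

The pot divides into 3.739 kΩ above the wiper and 6.561 kΩ below.
(x·R_p) ‖ R_L = 3.924 kΩ.
Loaded-divider output: V_out = 21.7 × 0.5120 = 11.11 V.
(Unloaded: V_out = x·V_CC = 13.8 V.)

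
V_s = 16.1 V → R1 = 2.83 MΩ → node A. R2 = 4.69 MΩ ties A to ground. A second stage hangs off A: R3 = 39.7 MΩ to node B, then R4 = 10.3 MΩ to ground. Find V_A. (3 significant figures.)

Looking into the second stage from A: R3 + R4 = 50.00 MΩ appears in parallel with R2.
Effective lower resistance at A: R2 ‖ 50.00 = 4.288 MΩ.
So V_A = 16.1 × 0.6024 = 9.699 V.

V_A ≈ 9.70 V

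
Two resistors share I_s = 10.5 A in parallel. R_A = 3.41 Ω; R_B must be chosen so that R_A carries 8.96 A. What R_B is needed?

In a two-way split, I_A/I_s = R_B/(R_A + R_B).
With f = 0.8533, R_B = R_A · f/(1−f) = 3.41 × 5.818 = 19.84 Ω.

R_B ≈ 19.8 Ω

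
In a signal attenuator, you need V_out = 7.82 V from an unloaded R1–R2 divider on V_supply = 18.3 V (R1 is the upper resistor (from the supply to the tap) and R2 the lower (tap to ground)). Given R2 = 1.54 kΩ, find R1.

R1 ≈ 2.06 kΩ

V_out/V_supply = R2/(R1+R2) = 0.4273.
R1 = R2·(1/k − 1) = 1.54 × 1.340 = 2.064 kΩ.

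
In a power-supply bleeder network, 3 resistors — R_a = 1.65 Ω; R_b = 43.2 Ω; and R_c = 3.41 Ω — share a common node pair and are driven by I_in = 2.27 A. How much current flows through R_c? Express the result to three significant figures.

Total conductance ΣG = 1/1.65 + 1/43.2 + 1/3.41 = 0.9225 (units of 1/Ω).
R_c takes the fraction G_k/ΣG = 0.2933/0.9225 = 0.3179, so I = 2.27 × 0.3179 = 0.7216 A.

I ≈ 0.722 A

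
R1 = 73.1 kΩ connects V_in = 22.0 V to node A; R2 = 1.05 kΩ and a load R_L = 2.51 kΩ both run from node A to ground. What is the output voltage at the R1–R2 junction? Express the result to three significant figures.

V_out ≈ 0.221 V

The load sits in parallel with R2, giving an effective lower resistance R2' = R2·R_L/(R2+R_L) = 0.7403 kΩ.
Then V_out = V_in · R2'/(R1 + R2') = 22.0 × 0.7403/73.84 = 0.2206 V.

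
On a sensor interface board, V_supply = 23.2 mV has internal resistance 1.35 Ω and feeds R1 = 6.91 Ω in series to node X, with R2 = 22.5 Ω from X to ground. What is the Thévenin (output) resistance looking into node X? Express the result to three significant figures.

R1' = 1.35 + 6.91 = 8.260 Ω (source resistance + R1).
Zeroing V_supply shorts the top of R1' to ground, so R_th = R1' ‖ R2 = 6.042 Ω.

R_th ≈ 6.04 Ω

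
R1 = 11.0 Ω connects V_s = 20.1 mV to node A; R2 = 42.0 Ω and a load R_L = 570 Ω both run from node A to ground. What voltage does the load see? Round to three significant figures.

The load sits in parallel with R2, giving an effective lower resistance R2' = R2·R_L/(R2+R_L) = 39.12 Ω.
Now apply the divider: V_out = 20.1 × 0.7805 = 15.69 mV.

V_out ≈ 15.7 mV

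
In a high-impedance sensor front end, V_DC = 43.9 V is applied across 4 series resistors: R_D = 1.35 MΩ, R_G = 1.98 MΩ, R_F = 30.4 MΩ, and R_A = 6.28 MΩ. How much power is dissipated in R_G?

P ≈ 2.38 µW

ΣR = 40.01 MΩ → I = 43.9/40.01 = 1.097 µA.
P(R_G) = I²·R_G = (1.097)² × 1.98 = 2.384 µW.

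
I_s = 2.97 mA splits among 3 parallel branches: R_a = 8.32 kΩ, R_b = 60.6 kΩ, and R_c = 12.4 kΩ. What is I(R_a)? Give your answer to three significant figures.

Conductances: ΣG = 1/8.32 + 1/60.6 + 1/12.4 = 0.2173 (1/kΩ).
R_a takes the fraction G_k/ΣG = 0.1202/0.2173 = 0.5530, so I = 2.97 × 0.5530 = 1.642 mA.

I ≈ 1.64 mA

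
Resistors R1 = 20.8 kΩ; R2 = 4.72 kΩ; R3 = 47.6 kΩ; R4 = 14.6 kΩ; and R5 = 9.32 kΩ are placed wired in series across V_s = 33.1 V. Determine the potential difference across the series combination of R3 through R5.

V ≈ 24.4 V

Series total: ΣR = 20.8 + 4.72 + 47.6 + 14.6 + 9.32 = 97.04 kΩ.
R_{R3..R5} = 47.6 + 14.6 + 9.32 = 71.52 kΩ.
By the voltage-divider rule, V = 33.1 × 71.52/97.04 = 24.40 V.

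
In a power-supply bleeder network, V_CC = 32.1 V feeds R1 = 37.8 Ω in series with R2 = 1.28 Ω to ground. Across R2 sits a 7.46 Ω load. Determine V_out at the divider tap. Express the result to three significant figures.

The load sits in parallel with R2, giving an effective lower resistance R2' = R2·R_L/(R2+R_L) = 1.093 Ω.
Then V_out = V_CC · R2'/(R1 + R2') = 32.1 × 1.093/38.89 = 0.9017 V.

V_out ≈ 0.902 V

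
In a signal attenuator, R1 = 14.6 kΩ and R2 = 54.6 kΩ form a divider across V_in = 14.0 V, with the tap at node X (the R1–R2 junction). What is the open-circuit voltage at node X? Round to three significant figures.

V_th ≈ 11.0 V

With X open, the divider is unloaded: V_th = 14.0 × 54.6/69.20 = 11.05 V.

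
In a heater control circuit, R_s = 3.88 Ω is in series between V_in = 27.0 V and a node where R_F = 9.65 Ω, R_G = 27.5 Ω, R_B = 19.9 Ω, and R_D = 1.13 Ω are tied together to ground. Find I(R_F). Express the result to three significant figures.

I ≈ 0.541 A

Equivalent of the parallel group: R_p = 0.9301 Ω.
V_A by voltage divider: V_A = 27.0 × 0.9301/(3.88 + 0.9301) = 5.221 V.
Branch current I = V_A/R_F = 5.221/9.65 = 0.5410 A.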